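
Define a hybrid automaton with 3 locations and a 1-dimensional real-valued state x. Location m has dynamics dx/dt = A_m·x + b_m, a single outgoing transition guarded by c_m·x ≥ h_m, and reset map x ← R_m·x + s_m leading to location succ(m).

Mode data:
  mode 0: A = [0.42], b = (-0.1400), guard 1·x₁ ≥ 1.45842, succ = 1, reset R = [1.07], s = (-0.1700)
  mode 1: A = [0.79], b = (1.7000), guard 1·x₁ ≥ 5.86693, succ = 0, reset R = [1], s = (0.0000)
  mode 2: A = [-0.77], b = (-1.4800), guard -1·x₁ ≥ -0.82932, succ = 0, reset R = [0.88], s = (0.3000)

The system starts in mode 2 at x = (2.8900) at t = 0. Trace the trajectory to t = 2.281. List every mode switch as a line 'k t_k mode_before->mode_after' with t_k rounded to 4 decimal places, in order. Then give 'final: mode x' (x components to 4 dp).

1 0.7260 2->0
2 1.8679 0->1
final: 1 2.7576

Mode 2: guard c·x = -0.8293 hit at Δt = 0.7260 (t = 0.7260), x⁻ = (0.8293) → reset → x⁺ = (1.0298), jump to mode 0
Mode 0: guard c·x = 1.4584 hit at Δt = 1.1419 (t = 1.8679), x⁻ = (1.4584) → reset → x⁺ = (1.3905), jump to mode 1
Mode 1: flow for 0.4131 to horizon, guard not reached → x = (2.7576)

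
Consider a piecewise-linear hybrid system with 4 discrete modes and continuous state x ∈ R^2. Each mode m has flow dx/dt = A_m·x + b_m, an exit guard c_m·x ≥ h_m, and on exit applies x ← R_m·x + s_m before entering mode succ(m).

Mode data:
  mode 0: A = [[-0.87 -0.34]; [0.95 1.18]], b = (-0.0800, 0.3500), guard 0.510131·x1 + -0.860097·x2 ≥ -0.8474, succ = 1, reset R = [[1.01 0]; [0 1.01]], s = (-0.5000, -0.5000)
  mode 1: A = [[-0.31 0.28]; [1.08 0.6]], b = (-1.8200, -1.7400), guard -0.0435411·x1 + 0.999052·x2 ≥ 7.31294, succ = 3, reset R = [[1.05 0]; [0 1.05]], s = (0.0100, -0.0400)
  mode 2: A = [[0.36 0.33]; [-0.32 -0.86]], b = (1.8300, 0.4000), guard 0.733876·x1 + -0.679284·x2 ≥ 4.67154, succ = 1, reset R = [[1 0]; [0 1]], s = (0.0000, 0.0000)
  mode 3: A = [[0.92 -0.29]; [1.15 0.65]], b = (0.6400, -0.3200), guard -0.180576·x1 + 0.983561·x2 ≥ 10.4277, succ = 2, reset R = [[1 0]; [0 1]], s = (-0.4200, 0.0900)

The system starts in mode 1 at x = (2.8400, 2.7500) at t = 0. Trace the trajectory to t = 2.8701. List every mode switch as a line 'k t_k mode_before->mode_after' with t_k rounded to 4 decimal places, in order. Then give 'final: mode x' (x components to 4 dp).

Mode 1: guard c·x = 7.3129 hit at Δt = 1.4123 (t = 1.4123), x⁻ = (1.3829, 7.3801) → reset → x⁺ = (1.4620, 7.7092), jump to mode 3
Mode 3: guard c·x = 10.4277 hit at Δt = 0.4307 (t = 1.8430), x⁻ = (1.1167, 10.8070) → reset → x⁺ = (0.6967, 10.8970), jump to mode 2
Mode 2: flow for 1.0271 to horizon, guard not reached → x = (6.2630, 3.9251)

1 1.4123 1->3
2 1.8430 3->2
final: 2 6.2630 3.9251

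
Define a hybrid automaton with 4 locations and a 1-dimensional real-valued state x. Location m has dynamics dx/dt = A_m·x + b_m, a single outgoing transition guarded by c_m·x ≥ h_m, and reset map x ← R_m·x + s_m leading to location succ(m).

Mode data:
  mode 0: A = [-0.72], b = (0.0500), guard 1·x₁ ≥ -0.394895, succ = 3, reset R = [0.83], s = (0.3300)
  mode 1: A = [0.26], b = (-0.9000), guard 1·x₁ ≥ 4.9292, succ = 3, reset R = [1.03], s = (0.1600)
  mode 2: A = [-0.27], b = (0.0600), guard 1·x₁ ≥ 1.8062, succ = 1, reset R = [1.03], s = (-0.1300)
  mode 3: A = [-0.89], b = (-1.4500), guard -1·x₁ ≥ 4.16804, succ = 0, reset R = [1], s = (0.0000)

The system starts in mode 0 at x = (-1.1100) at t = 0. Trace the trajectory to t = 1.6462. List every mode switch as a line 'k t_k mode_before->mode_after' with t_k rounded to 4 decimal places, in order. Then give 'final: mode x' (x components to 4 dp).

Mode 0: guard c·x = -0.3949 hit at Δt = 1.2947 (t = 1.2947), x⁻ = (-0.3949) → reset → x⁺ = (0.0022), jump to mode 3
Mode 3: flow for 0.3515 to horizon, guard not reached → x = (-0.4360)

1 1.2947 0->3
final: 3 -0.4360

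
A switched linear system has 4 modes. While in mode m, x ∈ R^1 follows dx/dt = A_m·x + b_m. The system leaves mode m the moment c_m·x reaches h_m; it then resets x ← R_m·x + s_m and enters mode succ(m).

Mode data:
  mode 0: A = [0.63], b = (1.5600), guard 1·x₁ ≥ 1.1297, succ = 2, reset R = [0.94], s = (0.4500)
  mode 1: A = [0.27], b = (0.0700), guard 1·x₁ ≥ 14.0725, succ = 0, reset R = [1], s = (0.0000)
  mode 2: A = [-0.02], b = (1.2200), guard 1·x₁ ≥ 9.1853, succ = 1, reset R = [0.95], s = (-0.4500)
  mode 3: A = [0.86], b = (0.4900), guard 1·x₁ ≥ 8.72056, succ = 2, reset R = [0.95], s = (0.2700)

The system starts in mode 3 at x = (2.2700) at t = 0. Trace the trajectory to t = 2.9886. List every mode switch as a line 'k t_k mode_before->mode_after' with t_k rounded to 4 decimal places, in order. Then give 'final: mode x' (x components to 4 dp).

Mode 3: guard c·x = 8.7206 hit at Δt = 1.3782 (t = 1.3782), x⁻ = (8.7206) → reset → x⁺ = (8.5545), jump to mode 2
Mode 2: guard c·x = 9.1853 hit at Δt = 0.6050 (t = 1.9832), x⁻ = (9.1853) → reset → x⁺ = (8.2760), jump to mode 1
Mode 1: flow for 1.0054 to horizon, guard not reached → x = (10.9380)

1 1.3782 3->2
2 1.9832 2->1
final: 1 10.9380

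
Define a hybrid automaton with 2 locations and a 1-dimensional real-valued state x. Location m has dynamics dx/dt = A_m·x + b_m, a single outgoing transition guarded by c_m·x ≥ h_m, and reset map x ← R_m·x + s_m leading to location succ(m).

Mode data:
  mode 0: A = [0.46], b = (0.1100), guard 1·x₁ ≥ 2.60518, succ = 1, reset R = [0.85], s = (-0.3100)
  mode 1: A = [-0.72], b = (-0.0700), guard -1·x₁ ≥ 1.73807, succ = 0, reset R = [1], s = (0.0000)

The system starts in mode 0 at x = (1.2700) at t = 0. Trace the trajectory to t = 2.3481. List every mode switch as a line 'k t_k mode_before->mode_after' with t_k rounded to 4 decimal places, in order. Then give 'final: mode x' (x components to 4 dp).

1 1.3778 0->1
final: 1 0.8981

Mode 0: guard c·x = 2.6052 hit at Δt = 1.3778 (t = 1.3778), x⁻ = (2.6052) → reset → x⁺ = (1.9044), jump to mode 1
Mode 1: flow for 0.9703 to horizon, guard not reached → x = (0.8981)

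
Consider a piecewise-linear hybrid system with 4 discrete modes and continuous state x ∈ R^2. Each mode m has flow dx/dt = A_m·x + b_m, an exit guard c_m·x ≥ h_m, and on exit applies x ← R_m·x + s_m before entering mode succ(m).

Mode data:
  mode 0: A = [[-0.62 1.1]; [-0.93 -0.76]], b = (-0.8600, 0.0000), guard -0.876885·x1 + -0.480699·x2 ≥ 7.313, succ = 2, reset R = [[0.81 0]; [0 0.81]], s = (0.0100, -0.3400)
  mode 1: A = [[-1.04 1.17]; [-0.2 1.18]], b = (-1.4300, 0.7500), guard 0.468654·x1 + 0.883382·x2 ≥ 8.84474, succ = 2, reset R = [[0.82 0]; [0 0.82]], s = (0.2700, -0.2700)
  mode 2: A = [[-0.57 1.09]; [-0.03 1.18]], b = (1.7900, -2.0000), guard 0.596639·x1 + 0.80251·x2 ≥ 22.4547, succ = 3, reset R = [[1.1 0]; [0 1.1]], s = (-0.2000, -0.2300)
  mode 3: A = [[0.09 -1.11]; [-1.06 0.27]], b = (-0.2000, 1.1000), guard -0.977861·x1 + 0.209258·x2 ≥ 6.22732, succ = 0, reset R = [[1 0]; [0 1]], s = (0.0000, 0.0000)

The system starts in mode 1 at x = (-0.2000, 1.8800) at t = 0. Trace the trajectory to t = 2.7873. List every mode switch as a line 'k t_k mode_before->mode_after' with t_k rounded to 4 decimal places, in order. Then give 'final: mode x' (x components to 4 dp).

1 1.1157 1->2
2 2.1577 2->3
final: 3 1.5911 18.4419

Mode 1: guard c·x = 8.8447 hit at Δt = 1.1157 (t = 1.1157), x⁻ = (2.9601, 8.4420) → reset → x⁺ = (2.6973, 6.6524), jump to mode 2
Mode 2: guard c·x = 22.4547 hit at Δt = 1.0420 (t = 2.1577), x⁻ = (13.0748, 18.2599) → reset → x⁺ = (14.1823, 19.8559), jump to mode 3
Mode 3: flow for 0.6296 to horizon, guard not reached → x = (1.5911, 18.4419)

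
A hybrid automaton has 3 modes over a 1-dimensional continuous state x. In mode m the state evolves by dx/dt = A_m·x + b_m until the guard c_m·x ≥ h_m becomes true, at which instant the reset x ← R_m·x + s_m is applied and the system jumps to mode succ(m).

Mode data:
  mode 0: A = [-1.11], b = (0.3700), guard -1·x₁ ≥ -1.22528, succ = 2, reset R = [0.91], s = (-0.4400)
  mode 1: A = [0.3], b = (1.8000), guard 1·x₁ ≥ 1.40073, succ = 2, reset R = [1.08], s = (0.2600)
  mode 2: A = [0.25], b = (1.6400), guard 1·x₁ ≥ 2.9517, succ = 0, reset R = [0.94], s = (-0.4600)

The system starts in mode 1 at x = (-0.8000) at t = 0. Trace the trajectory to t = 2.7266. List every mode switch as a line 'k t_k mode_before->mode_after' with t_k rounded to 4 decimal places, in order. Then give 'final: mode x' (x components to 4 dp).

Mode 1: guard c·x = 1.4007 hit at Δt = 1.1764 (t = 1.1764), x⁻ = (1.4007) → reset → x⁺ = (1.7728), jump to mode 2
Mode 2: guard c·x = 2.9517 hit at Δt = 0.5293 (t = 1.7057), x⁻ = (2.9517) → reset → x⁺ = (2.3146), jump to mode 0
Mode 0: guard c·x = -1.2253 hit at Δt = 0.7190 (t = 2.4247), x⁻ = (1.2253) → reset → x⁺ = (0.6750), jump to mode 2
Mode 2: flow for 0.3019 to horizon, guard not reached → x = (1.2422)

1 1.1764 1->2
2 1.7057 2->0
3 2.4247 0->2
final: 2 1.2422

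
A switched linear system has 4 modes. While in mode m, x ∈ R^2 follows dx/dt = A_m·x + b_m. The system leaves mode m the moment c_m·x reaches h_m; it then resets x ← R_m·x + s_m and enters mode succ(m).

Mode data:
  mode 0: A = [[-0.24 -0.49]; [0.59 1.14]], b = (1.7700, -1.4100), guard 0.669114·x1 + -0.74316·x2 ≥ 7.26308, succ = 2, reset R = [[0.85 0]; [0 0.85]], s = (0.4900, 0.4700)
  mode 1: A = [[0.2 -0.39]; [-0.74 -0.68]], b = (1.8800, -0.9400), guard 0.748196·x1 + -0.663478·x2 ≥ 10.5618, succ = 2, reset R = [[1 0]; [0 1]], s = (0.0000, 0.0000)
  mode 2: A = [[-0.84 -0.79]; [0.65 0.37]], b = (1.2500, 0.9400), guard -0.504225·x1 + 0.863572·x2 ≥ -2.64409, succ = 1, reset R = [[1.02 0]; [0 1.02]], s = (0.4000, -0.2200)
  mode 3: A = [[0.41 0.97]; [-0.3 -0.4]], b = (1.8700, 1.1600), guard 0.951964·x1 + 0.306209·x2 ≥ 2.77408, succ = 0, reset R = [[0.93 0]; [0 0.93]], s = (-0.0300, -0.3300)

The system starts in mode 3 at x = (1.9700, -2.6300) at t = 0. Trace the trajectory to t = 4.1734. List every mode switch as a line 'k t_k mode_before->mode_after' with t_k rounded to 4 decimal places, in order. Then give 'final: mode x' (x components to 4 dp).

Mode 3: guard c·x = 2.7741 hit at Δt = 1.2164 (t = 1.2164), x⁻ = (3.3070, -1.2215) → reset → x⁺ = (3.0455, -1.4660), jump to mode 0
Mode 0: guard c·x = 7.2631 hit at Δt = 1.5340 (t = 2.7504), x⁻ = (6.1252, -4.2583) → reset → x⁺ = (5.6964, -3.1496), jump to mode 2
Mode 2: guard c·x = -2.6441 hit at Δt = 0.7457 (t = 3.4961), x⁻ = (4.4698, -0.4519) → reset → x⁺ = (4.9592, -0.6810), jump to mode 1
Mode 1: flow for 0.6773 to horizon, guard not reached → x = (7.6193, -3.4701)

1 1.2164 3->0
2 2.7504 0->2
3 3.4961 2->1
final: 1 7.6193 -3.4701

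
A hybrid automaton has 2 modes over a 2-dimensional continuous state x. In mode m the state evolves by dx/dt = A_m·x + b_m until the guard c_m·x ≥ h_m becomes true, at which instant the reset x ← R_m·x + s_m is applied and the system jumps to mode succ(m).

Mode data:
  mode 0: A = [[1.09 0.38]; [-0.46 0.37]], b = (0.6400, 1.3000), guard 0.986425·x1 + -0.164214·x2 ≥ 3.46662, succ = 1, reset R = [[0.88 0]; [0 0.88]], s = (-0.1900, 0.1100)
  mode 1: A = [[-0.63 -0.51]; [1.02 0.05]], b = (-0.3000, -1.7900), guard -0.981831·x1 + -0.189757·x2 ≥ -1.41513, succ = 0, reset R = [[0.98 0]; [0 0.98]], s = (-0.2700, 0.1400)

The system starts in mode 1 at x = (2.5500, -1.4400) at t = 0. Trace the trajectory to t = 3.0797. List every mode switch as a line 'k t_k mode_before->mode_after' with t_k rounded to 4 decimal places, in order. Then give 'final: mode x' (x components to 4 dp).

1 0.9034 1->0
2 1.6360 0->1
3 2.5478 1->0
final: 0 2.6080 -0.2429

Mode 1: guard c·x = -1.4151 hit at Δt = 0.9034 (t = 0.9034), x⁻ = (1.6729, -1.1981) → reset → x⁺ = (1.3694, -1.0341), jump to mode 0
Mode 0: guard c·x = 3.4666 hit at Δt = 0.7326 (t = 1.6360), x⁻ = (3.3303, -1.1054) → reset → x⁺ = (2.7407, -0.8627), jump to mode 1
Mode 1: guard c·x = -1.4151 hit at Δt = 0.9118 (t = 2.5478), x⁻ = (1.5515, -0.5702) → reset → x⁺ = (1.2505, -0.4188), jump to mode 0
Mode 0: flow for 0.5319 to horizon, guard not reached → x = (2.6080, -0.2429)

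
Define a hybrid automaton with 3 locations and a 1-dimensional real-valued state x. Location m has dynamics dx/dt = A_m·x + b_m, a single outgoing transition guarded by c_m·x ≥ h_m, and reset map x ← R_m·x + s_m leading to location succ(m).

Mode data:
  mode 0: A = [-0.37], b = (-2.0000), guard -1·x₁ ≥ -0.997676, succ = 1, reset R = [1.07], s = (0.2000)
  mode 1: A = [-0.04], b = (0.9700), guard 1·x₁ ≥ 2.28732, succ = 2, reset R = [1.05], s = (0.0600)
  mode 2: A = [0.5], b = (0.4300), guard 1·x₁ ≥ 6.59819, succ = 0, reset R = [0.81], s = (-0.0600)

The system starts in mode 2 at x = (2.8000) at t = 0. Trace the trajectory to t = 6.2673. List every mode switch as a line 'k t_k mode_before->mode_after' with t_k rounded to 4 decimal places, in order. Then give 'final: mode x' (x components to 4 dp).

1 1.4237 2->0
2 2.8089 0->1
3 3.9436 1->2
4 5.5613 2->0
final: 0 2.8270

Mode 2: guard c·x = 6.5982 hit at Δt = 1.4237 (t = 1.4237), x⁻ = (6.5982) → reset → x⁺ = (5.2845), jump to mode 0
Mode 0: guard c·x = -0.9977 hit at Δt = 1.3852 (t = 2.8089), x⁻ = (0.9977) → reset → x⁺ = (1.2675), jump to mode 1
Mode 1: guard c·x = 2.2873 hit at Δt = 1.1347 (t = 3.9436), x⁻ = (2.2873) → reset → x⁺ = (2.4617), jump to mode 2
Mode 2: guard c·x = 6.5982 hit at Δt = 1.6177 (t = 5.5613), x⁻ = (6.5982) → reset → x⁺ = (5.2845), jump to mode 0
Mode 0: flow for 0.7060 to horizon, guard not reached → x = (2.8270)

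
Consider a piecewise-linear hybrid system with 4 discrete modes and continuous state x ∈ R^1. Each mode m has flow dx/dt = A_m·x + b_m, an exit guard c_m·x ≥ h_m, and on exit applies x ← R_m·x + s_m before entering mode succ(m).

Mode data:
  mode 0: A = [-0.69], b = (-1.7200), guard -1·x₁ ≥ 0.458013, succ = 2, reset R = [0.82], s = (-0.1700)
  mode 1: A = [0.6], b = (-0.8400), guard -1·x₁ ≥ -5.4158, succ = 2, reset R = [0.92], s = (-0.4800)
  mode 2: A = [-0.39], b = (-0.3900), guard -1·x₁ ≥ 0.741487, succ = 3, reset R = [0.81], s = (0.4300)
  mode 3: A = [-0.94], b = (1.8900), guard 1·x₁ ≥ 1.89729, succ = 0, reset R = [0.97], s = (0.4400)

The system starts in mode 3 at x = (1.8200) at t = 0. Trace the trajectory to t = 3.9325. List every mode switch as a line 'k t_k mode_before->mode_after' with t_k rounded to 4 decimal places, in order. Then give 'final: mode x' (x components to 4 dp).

Mode 3: guard c·x = 1.8973 hit at Δt = 0.5531 (t = 0.5531), x⁻ = (1.8973) → reset → x⁺ = (2.2804), jump to mode 0
Mode 0: guard c·x = 0.4580 hit at Δt = 1.2357 (t = 1.7888), x⁻ = (-0.4580) → reset → x⁺ = (-0.5456), jump to mode 2
Mode 2: guard c·x = 0.7415 hit at Δt = 1.4464 (t = 3.2352), x⁻ = (-0.7415) → reset → x⁺ = (-0.1706), jump to mode 3
Mode 3: flow for 0.6973 to horizon, guard not reached → x = (0.8781)

1 0.5531 3->0
2 1.7888 0->2
3 3.2352 2->3
final: 3 0.8781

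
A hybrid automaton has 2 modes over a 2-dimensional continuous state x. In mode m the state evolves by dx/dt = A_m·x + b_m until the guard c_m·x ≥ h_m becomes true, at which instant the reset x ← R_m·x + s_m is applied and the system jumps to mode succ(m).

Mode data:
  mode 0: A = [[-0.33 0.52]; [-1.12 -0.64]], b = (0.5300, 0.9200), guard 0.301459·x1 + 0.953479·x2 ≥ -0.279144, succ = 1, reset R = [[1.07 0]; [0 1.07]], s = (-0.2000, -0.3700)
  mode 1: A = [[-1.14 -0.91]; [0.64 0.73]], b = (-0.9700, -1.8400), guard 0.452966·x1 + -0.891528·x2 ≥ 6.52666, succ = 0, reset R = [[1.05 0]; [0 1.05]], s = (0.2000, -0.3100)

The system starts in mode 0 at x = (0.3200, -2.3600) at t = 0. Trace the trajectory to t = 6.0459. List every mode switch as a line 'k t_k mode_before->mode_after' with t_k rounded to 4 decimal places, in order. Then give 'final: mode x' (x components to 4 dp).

1 1.2785 0->1
2 2.7550 1->0
3 5.0552 0->1
final: 1 0.5385 -4.0414

Mode 0: guard c·x = -0.2791 hit at Δt = 1.2785 (t = 1.2785), x⁻ = (0.1353, -0.3356) → reset → x⁺ = (-0.0552, -0.7290), jump to mode 1
Mode 1: guard c·x = 6.5267 hit at Δt = 1.4765 (t = 2.7550), x⁻ = (1.8754, -6.3679) → reset → x⁺ = (2.1691, -6.9963), jump to mode 0
Mode 0: guard c·x = -0.2791 hit at Δt = 2.3002 (t = 5.0552), x⁻ = (-0.4439, -0.1524) → reset → x⁺ = (-0.6750, -0.5331), jump to mode 1
Mode 1: flow for 0.9907 to horizon, guard not reached → x = (0.5385, -4.0414)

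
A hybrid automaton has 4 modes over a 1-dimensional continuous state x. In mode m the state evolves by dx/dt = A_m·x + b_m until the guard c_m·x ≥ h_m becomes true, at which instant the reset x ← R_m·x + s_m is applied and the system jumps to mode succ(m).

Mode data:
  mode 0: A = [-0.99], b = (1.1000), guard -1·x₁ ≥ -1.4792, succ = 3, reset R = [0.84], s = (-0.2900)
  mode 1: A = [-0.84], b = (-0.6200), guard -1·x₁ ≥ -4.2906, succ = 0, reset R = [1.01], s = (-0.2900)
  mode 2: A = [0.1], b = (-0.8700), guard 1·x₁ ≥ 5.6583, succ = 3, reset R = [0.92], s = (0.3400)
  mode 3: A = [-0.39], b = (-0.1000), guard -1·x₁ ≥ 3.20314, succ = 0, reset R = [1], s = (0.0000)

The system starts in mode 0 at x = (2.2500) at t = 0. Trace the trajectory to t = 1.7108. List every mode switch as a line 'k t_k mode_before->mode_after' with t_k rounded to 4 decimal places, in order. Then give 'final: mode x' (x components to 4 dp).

Mode 0: guard c·x = -1.4792 hit at Δt = 1.1409 (t = 1.1409), x⁻ = (1.4792) → reset → x⁺ = (0.9525), jump to mode 3
Mode 3: flow for 0.5699 to horizon, guard not reached → x = (0.7116)

1 1.1409 0->3
final: 3 0.7116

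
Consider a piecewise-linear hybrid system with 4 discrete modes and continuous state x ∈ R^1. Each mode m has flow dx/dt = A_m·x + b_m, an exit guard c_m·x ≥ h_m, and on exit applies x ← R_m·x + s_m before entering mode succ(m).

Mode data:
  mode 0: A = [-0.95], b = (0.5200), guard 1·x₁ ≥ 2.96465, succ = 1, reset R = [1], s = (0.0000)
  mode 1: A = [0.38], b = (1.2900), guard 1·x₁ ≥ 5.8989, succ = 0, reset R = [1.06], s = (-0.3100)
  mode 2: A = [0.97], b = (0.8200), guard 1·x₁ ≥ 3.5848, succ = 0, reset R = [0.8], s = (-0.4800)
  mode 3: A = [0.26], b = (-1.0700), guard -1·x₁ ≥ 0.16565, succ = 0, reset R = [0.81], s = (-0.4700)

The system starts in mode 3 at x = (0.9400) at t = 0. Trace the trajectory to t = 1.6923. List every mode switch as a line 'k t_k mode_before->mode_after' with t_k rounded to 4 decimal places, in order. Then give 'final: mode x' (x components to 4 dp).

Mode 3: guard c·x = 0.1656 hit at Δt = 1.1491 (t = 1.1491), x⁻ = (-0.1656) → reset → x⁺ = (-0.6042), jump to mode 0
Mode 0: flow for 0.5432 to horizon, guard not reached → x = (-0.1400)

1 1.1491 3->0
final: 0 -0.1400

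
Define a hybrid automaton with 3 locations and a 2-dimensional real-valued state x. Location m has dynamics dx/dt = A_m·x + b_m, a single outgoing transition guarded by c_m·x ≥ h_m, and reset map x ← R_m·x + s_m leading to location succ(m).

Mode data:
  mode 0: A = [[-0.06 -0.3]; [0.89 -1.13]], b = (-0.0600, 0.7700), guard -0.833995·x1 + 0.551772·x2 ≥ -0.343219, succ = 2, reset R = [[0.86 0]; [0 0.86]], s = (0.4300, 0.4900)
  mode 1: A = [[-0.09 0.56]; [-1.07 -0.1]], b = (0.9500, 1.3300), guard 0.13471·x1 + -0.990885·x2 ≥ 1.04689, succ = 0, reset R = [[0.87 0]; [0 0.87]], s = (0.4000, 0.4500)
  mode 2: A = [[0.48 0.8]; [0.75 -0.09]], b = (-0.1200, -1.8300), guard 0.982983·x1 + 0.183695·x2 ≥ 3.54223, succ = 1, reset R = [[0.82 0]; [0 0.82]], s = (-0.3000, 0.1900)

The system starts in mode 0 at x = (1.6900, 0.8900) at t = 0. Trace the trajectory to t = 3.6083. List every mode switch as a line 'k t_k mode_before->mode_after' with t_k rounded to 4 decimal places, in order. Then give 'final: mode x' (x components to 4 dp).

1 0.6751 0->2
2 1.4308 2->1
3 2.4826 1->0
final: 0 2.6568 2.1735

Mode 0: guard c·x = -0.3432 hit at Δt = 0.6751 (t = 0.6751), x⁻ = (1.3446, 1.4104) → reset → x⁺ = (1.5864, 1.7029), jump to mode 2
Mode 2: guard c·x = 3.5422 hit at Δt = 0.7557 (t = 1.4308), x⁻ = (3.3091, 1.5758) → reset → x⁺ = (2.4134, 1.4822), jump to mode 1
Mode 1: guard c·x = 1.0469 hit at Δt = 1.0518 (t = 2.4826), x⁻ = (3.4341, -0.5897) → reset → x⁺ = (3.3877, -0.0630), jump to mode 0
Mode 0: flow for 1.1257 to horizon, guard not reached → x = (2.6568, 2.1735)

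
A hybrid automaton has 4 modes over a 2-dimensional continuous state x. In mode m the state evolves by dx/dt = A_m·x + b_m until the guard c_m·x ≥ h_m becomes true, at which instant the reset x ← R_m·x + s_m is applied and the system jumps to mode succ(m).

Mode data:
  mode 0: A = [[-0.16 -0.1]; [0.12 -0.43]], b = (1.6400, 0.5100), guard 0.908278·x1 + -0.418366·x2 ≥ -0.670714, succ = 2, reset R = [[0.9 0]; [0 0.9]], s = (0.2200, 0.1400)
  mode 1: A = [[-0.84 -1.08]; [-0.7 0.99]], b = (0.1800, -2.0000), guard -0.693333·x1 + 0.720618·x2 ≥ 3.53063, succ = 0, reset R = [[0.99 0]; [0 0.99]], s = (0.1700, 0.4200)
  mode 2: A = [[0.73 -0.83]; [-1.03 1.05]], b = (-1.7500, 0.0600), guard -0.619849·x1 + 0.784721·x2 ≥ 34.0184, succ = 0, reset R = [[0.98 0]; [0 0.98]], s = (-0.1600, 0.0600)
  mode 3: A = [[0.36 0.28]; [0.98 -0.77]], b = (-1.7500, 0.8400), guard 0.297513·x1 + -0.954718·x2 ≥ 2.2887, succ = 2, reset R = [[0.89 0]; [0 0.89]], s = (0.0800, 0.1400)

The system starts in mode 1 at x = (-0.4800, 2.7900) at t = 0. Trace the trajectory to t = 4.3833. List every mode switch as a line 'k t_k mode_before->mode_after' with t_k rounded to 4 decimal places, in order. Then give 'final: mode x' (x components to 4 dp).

1 0.4104 1->0
2 1.6989 0->2
3 3.2315 2->0
final: 0 -17.2654 14.6468

Mode 1: guard c·x = 3.5306 hit at Δt = 0.4104 (t = 0.4104), x⁻ = (-1.4478, 3.5064) → reset → x⁺ = (-1.2634, 3.8914), jump to mode 0
Mode 0: guard c·x = -0.6707 hit at Δt = 1.2885 (t = 1.6989), x⁻ = (0.5087, 2.7076) → reset → x⁺ = (0.6778, 2.5768), jump to mode 2
Mode 2: guard c·x = 34.0184 hit at Δt = 1.5326 (t = 3.2315), x⁻ = (-20.5647, 27.1069) → reset → x⁺ = (-20.3134, 26.6248), jump to mode 0
Mode 0: flow for 1.1518 to horizon, guard not reached → x = (-17.2654, 14.6468)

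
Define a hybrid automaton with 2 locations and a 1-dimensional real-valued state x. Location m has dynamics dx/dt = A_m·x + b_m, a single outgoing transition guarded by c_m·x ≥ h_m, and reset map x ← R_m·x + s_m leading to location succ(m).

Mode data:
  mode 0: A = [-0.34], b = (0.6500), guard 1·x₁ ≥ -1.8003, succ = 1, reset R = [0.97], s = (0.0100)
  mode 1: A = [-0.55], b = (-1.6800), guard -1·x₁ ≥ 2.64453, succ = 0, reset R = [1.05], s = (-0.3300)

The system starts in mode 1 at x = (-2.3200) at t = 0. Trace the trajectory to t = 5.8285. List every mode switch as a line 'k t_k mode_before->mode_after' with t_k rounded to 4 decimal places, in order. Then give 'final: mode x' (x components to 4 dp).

Mode 1: guard c·x = 2.6445 hit at Δt = 1.0601 (t = 1.0601), x⁻ = (-2.6445) → reset → x⁺ = (-3.1068), jump to mode 0
Mode 0: guard c·x = -1.8003 hit at Δt = 0.8869 (t = 1.9470), x⁻ = (-1.8003) → reset → x⁺ = (-1.7363), jump to mode 1
Mode 1: guard c·x = 2.6445 hit at Δt = 2.1234 (t = 4.0704), x⁻ = (-2.6445) → reset → x⁺ = (-3.1068), jump to mode 0
Mode 0: guard c·x = -1.8003 hit at Δt = 0.8869 (t = 4.9573), x⁻ = (-1.8003) → reset → x⁺ = (-1.7363), jump to mode 1
Mode 1: flow for 0.8712 to horizon, guard not reached → x = (-2.2381)

1 1.0601 1->0
2 1.9470 0->1
3 4.0704 1->0
4 4.9573 0->1
final: 1 -2.2381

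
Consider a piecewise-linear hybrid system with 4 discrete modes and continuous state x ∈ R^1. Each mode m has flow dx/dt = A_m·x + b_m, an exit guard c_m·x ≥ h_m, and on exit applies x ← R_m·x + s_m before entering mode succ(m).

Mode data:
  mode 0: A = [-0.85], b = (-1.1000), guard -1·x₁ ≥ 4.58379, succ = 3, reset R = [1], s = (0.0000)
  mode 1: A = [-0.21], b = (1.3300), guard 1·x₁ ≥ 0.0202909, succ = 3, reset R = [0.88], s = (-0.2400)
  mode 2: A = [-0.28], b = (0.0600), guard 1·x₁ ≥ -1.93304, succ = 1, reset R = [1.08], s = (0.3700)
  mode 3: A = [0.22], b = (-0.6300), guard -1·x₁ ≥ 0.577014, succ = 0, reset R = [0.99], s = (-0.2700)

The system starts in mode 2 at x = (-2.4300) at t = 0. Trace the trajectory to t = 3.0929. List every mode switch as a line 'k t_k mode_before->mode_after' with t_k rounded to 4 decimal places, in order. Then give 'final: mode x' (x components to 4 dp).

1 0.7435 2->1
2 1.9015 1->3
3 2.3963 3->0
final: 0 -1.0436

Mode 2: guard c·x = -1.9330 hit at Δt = 0.7435 (t = 0.7435), x⁻ = (-1.9330) → reset → x⁺ = (-1.7177), jump to mode 1
Mode 1: guard c·x = 0.0203 hit at Δt = 1.1580 (t = 1.9015), x⁻ = (0.0203) → reset → x⁺ = (-0.2221), jump to mode 3
Mode 3: guard c·x = 0.5770 hit at Δt = 0.4948 (t = 2.3963), x⁻ = (-0.5770) → reset → x⁺ = (-0.8412), jump to mode 0
Mode 0: flow for 0.6966 to horizon, guard not reached → x = (-1.0436)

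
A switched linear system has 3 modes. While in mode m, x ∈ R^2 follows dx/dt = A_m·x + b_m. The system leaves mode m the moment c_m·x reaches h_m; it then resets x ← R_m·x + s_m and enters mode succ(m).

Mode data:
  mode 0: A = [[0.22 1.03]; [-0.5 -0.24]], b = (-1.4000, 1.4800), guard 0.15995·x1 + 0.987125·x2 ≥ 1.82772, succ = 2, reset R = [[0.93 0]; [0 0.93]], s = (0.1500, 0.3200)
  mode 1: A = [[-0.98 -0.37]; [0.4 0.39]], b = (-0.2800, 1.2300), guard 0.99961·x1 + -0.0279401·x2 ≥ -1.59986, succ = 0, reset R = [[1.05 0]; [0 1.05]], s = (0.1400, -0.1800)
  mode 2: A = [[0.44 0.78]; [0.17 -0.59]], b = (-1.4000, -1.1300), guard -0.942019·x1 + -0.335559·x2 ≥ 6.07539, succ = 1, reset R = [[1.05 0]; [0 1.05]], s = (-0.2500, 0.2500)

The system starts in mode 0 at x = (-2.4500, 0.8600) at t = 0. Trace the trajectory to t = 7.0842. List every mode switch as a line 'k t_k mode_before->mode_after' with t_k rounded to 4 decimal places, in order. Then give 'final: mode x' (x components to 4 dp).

1 0.5896 0->2
2 2.1109 2->1
3 3.4441 1->0
4 4.8667 0->2
5 5.9051 2->1
final: 1 -2.2944 -0.5311

Mode 0: guard c·x = 1.8277 hit at Δt = 0.5896 (t = 0.5896), x⁻ = (-2.6545, 2.2817) → reset → x⁺ = (-2.3186, 2.4420), jump to mode 2
Mode 2: guard c·x = 6.0754 hit at Δt = 1.5213 (t = 2.1109), x⁻ = (-6.1567, -0.8216) → reset → x⁺ = (-6.7145, -0.6126), jump to mode 1
Mode 1: guard c·x = -1.5999 hit at Δt = 1.3332 (t = 3.4441), x⁻ = (-1.6453, -1.6044) → reset → x⁺ = (-1.5876, -1.8646), jump to mode 0
Mode 0: guard c·x = 1.8277 hit at Δt = 1.4226 (t = 4.8667), x⁻ = (-4.1875, 2.5301) → reset → x⁺ = (-3.7444, 2.6730), jump to mode 2
Mode 2: guard c·x = 6.0754 hit at Δt = 1.0384 (t = 5.9051), x⁻ = (-6.4208, -0.0800) → reset → x⁺ = (-6.9919, 0.1660), jump to mode 1
Mode 1: flow for 1.1791 to horizon, guard not reached → x = (-2.2944, -0.5311)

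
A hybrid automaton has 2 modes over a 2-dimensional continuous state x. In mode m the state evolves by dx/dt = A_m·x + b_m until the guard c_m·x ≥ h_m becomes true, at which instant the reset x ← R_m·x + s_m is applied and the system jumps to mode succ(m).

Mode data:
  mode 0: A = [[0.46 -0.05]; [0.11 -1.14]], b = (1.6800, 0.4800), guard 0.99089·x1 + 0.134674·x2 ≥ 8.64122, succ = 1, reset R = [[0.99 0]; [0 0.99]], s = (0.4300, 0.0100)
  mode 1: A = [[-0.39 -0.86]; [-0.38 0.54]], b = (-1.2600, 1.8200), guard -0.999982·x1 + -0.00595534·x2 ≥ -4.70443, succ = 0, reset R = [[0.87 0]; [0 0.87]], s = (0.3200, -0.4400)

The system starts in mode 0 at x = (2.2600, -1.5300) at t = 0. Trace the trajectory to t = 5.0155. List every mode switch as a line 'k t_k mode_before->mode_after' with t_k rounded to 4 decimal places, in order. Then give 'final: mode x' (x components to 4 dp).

1 1.5835 0->1
2 2.6621 1->0
3 3.5802 0->1
4 4.6882 1->0
final: 0 5.7319 -0.1653

Mode 0: guard c·x = 8.6412 hit at Δt = 1.5835 (t = 1.5835), x⁻ = (8.6413, 0.5841) → reset → x⁺ = (8.9849, 0.5883), jump to mode 1
Mode 1: guard c·x = -4.7044 hit at Δt = 1.0786 (t = 2.6621), x⁻ = (4.7051, -0.0927) → reset → x⁺ = (4.4134, -0.5206), jump to mode 0
Mode 0: guard c·x = 8.6412 hit at Δt = 0.9181 (t = 3.5802), x⁻ = (8.6509, 0.5131) → reset → x⁺ = (8.9944, 0.5180), jump to mode 1
Mode 1: guard c·x = -4.7044 hit at Δt = 1.1081 (t = 4.6882), x⁻ = (4.7060, -0.2447) → reset → x⁺ = (4.4142, -0.6529), jump to mode 0
Mode 0: flow for 0.3273 to horizon, guard not reached → x = (5.7319, -0.1653)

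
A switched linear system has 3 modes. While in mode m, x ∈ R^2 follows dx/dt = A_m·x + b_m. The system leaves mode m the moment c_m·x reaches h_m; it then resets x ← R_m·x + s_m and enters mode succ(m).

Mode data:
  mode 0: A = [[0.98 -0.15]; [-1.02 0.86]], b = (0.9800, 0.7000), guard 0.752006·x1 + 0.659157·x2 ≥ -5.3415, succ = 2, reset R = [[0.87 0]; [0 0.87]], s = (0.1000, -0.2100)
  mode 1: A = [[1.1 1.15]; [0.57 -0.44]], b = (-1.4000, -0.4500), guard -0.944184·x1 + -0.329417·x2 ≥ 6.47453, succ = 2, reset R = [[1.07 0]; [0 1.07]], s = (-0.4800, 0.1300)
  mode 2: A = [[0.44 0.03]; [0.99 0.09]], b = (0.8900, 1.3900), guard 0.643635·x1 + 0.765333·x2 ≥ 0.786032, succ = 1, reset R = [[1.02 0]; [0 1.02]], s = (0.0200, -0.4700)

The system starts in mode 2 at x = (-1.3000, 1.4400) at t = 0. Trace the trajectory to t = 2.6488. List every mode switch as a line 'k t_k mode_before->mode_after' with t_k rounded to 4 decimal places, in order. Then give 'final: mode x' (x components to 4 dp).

1 0.8559 2->1
2 2.1739 1->2
final: 2 -8.5796 -4.5171

Mode 2: guard c·x = 0.7860 hit at Δt = 0.8559 (t = 0.8559), x⁻ = (-0.9202, 1.8009) → reset → x⁺ = (-0.9186, 1.3670), jump to mode 1
Mode 1: guard c·x = 6.4745 hit at Δt = 1.3180 (t = 2.1739), x⁻ = (-6.3804, -1.3667) → reset → x⁺ = (-7.3071, -1.3324), jump to mode 2
Mode 2: flow for 0.4749 to horizon, guard not reached → x = (-8.5796, -4.5171)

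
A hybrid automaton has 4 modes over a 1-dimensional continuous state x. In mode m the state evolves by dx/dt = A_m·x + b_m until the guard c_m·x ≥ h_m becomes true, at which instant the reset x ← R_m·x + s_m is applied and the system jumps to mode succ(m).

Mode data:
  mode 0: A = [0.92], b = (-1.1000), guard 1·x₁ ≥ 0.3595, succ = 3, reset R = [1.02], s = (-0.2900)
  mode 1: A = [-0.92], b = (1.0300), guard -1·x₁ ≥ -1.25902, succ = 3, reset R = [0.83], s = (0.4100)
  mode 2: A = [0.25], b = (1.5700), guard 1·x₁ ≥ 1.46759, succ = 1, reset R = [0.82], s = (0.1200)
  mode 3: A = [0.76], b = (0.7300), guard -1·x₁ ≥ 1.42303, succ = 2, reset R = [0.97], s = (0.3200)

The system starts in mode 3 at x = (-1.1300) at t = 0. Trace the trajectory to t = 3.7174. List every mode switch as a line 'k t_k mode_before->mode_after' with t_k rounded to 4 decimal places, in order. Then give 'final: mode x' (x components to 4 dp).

1 1.3210 3->2
2 2.9008 2->1
3 3.3135 1->3
final: 3 2.3229

Mode 3: guard c·x = 1.4230 hit at Δt = 1.3210 (t = 1.3210), x⁻ = (-1.4230) → reset → x⁺ = (-1.0603), jump to mode 2
Mode 2: guard c·x = 1.4676 hit at Δt = 1.5798 (t = 2.9008), x⁻ = (1.4676) → reset → x⁺ = (1.3234), jump to mode 1
Mode 1: guard c·x = -1.2590 hit at Δt = 0.4127 (t = 3.3135), x⁻ = (1.2590) → reset → x⁺ = (1.4550), jump to mode 3
Mode 3: flow for 0.4039 to horizon, guard not reached → x = (2.3229)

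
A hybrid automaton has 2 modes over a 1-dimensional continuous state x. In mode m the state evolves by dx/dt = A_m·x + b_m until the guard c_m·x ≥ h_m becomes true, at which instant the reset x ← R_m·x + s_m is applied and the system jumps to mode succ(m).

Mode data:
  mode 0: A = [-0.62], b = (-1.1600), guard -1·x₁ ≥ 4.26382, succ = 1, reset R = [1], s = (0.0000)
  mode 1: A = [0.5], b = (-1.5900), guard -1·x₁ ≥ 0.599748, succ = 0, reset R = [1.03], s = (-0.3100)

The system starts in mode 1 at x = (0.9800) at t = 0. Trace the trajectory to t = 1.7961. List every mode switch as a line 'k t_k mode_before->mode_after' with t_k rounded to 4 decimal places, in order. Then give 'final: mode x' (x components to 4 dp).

1 1.0824 1->0
final: 0 -1.2650

Mode 1: guard c·x = 0.5997 hit at Δt = 1.0824 (t = 1.0824), x⁻ = (-0.5997) → reset → x⁺ = (-0.9277), jump to mode 0
Mode 0: flow for 0.7137 to horizon, guard not reached → x = (-1.2650)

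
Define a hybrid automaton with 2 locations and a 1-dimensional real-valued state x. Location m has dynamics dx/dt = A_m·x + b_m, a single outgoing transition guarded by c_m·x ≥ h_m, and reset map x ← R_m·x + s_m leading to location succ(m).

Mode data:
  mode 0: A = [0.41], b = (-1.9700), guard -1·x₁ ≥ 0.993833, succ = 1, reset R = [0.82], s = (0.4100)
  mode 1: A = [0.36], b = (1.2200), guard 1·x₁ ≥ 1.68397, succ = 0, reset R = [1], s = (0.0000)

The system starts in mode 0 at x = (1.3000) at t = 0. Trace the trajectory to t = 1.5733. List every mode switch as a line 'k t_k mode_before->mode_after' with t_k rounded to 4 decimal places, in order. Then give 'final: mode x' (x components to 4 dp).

Mode 0: guard c·x = 0.9938 hit at Δt = 1.2280 (t = 1.2280), x⁻ = (-0.9938) → reset → x⁺ = (-0.4049), jump to mode 1
Mode 1: flow for 0.3453 to horizon, guard not reached → x = (-0.0100)

1 1.2280 0->1
final: 1 -0.0100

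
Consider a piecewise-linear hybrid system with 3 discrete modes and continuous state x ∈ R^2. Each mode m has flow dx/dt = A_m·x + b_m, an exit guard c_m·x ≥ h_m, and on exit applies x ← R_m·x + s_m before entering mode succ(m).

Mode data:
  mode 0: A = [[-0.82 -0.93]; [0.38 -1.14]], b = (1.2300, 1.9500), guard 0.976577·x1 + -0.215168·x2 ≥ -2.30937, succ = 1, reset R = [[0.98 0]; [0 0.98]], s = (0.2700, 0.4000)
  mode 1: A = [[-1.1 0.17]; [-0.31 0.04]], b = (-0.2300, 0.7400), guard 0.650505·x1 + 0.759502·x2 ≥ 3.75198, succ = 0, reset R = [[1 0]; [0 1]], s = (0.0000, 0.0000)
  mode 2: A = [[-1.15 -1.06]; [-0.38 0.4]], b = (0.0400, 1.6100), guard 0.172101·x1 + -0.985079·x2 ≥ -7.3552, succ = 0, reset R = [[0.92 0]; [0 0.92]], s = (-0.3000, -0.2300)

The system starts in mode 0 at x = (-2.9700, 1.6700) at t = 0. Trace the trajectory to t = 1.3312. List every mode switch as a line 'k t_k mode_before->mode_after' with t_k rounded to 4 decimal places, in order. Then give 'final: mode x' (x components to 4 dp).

Mode 0: guard c·x = -2.3094 hit at Δt = 0.4731 (t = 0.4731), x⁻ = (-2.0685, 1.3449) → reset → x⁺ = (-1.7571, 1.7180), jump to mode 1
Mode 1: flow for 0.8581 to horizon, guard not reached → x = (-0.5924, 2.7216)

1 0.4731 0->1
final: 1 -0.5924 2.7216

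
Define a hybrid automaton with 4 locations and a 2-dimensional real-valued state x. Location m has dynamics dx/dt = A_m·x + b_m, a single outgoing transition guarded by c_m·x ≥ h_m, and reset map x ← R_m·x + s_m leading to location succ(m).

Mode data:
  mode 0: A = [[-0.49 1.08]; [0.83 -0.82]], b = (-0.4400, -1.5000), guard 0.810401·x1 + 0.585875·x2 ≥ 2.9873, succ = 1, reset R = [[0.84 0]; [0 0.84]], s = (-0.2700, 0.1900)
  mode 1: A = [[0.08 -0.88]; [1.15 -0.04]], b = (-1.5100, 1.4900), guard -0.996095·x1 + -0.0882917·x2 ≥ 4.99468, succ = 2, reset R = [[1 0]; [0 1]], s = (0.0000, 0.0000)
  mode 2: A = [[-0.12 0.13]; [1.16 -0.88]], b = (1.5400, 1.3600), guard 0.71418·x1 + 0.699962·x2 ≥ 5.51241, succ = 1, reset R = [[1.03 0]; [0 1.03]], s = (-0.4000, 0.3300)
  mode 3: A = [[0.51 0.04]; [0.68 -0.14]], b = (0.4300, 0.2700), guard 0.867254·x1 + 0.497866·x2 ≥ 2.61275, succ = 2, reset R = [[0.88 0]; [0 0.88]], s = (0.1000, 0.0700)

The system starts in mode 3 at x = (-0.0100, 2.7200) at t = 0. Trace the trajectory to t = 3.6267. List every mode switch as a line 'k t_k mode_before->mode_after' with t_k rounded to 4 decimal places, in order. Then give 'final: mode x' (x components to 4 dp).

Mode 3: guard c·x = 2.6128 hit at Δt = 1.5361 (t = 1.5361), x⁻ = (1.2399, 3.0881) → reset → x⁺ = (1.1911, 2.7876), jump to mode 2
Mode 2: guard c·x = 5.5124 hit at Δt = 1.3631 (t = 2.8992), x⁻ = (3.5060, 4.2981) → reset → x⁺ = (3.2112, 4.7570), jump to mode 1
Mode 1: flow for 0.7275 to horizon, guard not reached → x = (-1.6344, 6.4229)

1 1.5361 3->2
2 2.8992 2->1
final: 1 -1.6344 6.4229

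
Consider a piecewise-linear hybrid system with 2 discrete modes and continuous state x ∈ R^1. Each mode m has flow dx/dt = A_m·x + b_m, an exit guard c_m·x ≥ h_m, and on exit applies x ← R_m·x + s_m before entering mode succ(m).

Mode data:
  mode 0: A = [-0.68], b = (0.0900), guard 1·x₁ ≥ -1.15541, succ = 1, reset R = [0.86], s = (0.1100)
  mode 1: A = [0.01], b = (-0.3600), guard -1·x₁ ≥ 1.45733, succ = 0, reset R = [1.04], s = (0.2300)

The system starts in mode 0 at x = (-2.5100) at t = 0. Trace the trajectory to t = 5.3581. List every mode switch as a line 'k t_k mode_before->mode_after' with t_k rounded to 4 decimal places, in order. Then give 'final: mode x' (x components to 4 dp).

Mode 0: guard c·x = -1.1554 hit at Δt = 1.0570 (t = 1.0570), x⁻ = (-1.1554) → reset → x⁺ = (-0.8837), jump to mode 1
Mode 1: guard c·x = 1.4573 hit at Δt = 1.5434 (t = 2.6004), x⁻ = (-1.4573) → reset → x⁺ = (-1.2856), jump to mode 0
Mode 0: guard c·x = -1.1554 hit at Δt = 0.1417 (t = 2.7421), x⁻ = (-1.1554) → reset → x⁺ = (-0.8837), jump to mode 1
Mode 1: guard c·x = 1.4573 hit at Δt = 1.5434 (t = 4.2855), x⁻ = (-1.4573) → reset → x⁺ = (-1.2856), jump to mode 0
Mode 0: guard c·x = -1.1554 hit at Δt = 0.1417 (t = 4.4271), x⁻ = (-1.1554) → reset → x⁺ = (-0.8837), jump to mode 1
Mode 1: flow for 0.9310 to horizon, guard not reached → x = (-1.2286)

1 1.0570 0->1
2 2.6004 1->0
3 2.7421 0->1
4 4.2855 1->0
5 4.4271 0->1
final: 1 -1.2286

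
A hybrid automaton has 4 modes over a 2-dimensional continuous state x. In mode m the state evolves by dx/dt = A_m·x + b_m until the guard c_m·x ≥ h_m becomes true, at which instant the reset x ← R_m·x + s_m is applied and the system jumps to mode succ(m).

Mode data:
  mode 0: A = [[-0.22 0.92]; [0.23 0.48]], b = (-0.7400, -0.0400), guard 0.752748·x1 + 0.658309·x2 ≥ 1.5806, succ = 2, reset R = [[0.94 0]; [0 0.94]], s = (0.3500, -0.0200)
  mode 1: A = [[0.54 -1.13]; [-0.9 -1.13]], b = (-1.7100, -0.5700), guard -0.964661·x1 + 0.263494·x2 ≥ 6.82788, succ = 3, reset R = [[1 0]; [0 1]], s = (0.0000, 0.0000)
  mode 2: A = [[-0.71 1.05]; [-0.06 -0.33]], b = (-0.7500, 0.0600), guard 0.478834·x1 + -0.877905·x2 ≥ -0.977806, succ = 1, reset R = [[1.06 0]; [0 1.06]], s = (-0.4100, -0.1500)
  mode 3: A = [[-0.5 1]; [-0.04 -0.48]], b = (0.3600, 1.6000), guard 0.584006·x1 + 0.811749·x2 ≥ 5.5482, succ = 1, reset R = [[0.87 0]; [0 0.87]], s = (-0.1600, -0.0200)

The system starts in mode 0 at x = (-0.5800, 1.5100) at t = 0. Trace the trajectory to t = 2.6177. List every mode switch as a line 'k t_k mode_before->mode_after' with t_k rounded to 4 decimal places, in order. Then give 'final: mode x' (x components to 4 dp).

Mode 0: guard c·x = 1.5806 hit at Δt = 0.8301 (t = 0.8301), x⁻ = (0.2169, 2.1529) → reset → x⁺ = (0.5539, 2.0038), jump to mode 2
Mode 2: guard c·x = -0.9778 hit at Δt = 0.6473 (t = 1.4774), x⁻ = (0.9386, 1.6257) → reset → x⁺ = (0.5849, 1.5733), jump to mode 1
Mode 1: flow for 1.1403 to horizon, guard not reached → x = (-3.2803, 0.9949)

1 0.8301 0->2
2 1.4774 2->1
final: 1 -3.2803 0.9949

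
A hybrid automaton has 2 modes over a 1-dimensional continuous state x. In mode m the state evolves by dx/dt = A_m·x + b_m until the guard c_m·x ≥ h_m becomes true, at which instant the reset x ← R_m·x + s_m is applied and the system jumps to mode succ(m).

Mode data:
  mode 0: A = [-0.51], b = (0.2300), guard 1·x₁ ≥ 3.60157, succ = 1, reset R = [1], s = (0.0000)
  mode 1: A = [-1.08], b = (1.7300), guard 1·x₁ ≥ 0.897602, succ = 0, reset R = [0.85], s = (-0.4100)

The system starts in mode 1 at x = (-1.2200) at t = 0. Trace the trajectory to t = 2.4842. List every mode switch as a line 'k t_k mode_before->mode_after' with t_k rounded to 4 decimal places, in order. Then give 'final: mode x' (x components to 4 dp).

Mode 1: guard c·x = 0.8976 hit at Δt = 1.2852 (t = 1.2852), x⁻ = (0.8976) → reset → x⁺ = (0.3530), jump to mode 0
Mode 0: flow for 1.1990 to horizon, guard not reached → x = (0.3978)

1 1.2852 1->0
final: 0 0.3978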